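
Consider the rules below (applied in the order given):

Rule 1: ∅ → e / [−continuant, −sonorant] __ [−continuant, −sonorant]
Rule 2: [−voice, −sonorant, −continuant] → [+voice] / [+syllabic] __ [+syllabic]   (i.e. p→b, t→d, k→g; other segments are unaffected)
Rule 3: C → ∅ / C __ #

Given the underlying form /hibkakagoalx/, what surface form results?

hibegagagoal

Rule 1 (stop-cluster e-epenthesis): /b/ and /k/ form a stop–stop cluster, so [e] is inserted between them. /hibkakagoalx/ → hibekakagoalx.
Rule 2 (intervocalic voicing): /k/ is a voiceless stop between vowels /e/ and /a/, so it voices to [g]. /k/ is a voiceless stop between vowels /a/ and /a/, so it voices to [g]. /hibekakagoalx/ → hibegagagoalx.
Rule 3 (final cluster simplification): /x/ is the second consonant of a word-final cluster /lx/, so it deletes. /hibegagagoalx/ → hibegagagoal.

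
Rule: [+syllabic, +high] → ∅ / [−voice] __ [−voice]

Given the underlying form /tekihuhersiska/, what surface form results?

/i/ is a high vowel flanked by voiceless consonants /k/ and /h/, so it deletes.
/u/ is a high vowel flanked by voiceless consonants /h/ and /h/, so it deletes.
/i/ is a high vowel flanked by voiceless consonants /s/ and /s/, so it deletes.
Surface form: [tekhhersska].

tekhhersska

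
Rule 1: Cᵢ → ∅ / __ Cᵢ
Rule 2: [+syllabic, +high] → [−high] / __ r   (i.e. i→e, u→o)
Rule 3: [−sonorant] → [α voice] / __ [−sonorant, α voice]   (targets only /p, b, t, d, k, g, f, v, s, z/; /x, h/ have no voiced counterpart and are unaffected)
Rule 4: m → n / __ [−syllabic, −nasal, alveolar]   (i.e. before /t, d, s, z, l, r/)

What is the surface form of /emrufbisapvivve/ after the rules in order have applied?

Rule 1 (degemination): /vv/ is a geminate; the first /v/ deletes. /emrufbisapvivve/ → emrufbisapvive.
Rule 2 (pre-rhotic lowering): no segment meets the environment; /emrufbisapvive/ is unchanged.
Rule 3 (regressive voicing assimilation): /f/ precedes the voiced obstruent /b/, so it voices to [v] by assimilation. /p/ precedes the voiced obstruent /v/, so it voices to [b] by assimilation. /emrufbisapvive/ → emruvbisabvive.
Rule 4 (nasal place assimilation): /m/ precedes the alveolar consonant /r/, so it assimilates in place to [n]. /emruvbisabvive/ → enruvbisabvive.

enruvbisabvive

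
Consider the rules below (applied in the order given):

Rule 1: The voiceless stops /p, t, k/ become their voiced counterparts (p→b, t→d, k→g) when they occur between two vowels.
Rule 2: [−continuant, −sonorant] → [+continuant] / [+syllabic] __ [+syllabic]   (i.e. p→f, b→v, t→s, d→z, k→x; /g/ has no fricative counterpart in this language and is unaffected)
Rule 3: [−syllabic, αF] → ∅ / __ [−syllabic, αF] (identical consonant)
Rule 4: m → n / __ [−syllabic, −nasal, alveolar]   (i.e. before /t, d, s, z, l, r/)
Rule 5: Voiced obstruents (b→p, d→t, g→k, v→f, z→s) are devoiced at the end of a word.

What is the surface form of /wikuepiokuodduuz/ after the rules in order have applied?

Rule 1 (intervocalic voicing): /k/ is a voiceless stop between vowels /i/ and /u/, so it voices to [g]. /p/ is a voiceless stop between vowels /e/ and /i/, so it voices to [b]. /k/ is a voiceless stop between vowels /o/ and /u/, so it voices to [g]. /wikuepiokuodduuz/ → wiguebioguodduuz.
Rule 2 (intervocalic spirantization): /b/ is a stop between vowels /e/ and /i/, so it spirantizes to the fricative [v]. /wiguebioguodduuz/ → wiguevioguodduuz.
Rule 3 (degemination): /dd/ is a geminate; the first /d/ deletes. /wiguevioguodduuz/ → wiguevioguoduuz.
Rule 4 (nasal place assimilation): no segment meets the environment; /wiguevioguoduuz/ is unchanged.
Rule 5 (final devoicing): /z/ is a voiced obstruent in word-final position, so it devoices to [s]. /wiguevioguoduuz/ → wiguevioguoduus.

wiguevioguoduus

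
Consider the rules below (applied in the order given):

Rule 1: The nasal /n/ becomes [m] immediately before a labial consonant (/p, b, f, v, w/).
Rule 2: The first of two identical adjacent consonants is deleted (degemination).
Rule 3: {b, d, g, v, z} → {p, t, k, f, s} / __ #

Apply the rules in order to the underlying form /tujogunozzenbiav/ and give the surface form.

tujogunozembiaf

Rule 1 (nasal place assimilation): /n/ precedes the labial consonant /b/, so it assimilates in place to [m]. /tujogunozzenbiav/ → tujogunozzembiav.
Rule 2 (degemination): /zz/ is a geminate; the first /z/ deletes. /tujogunozzembiav/ → tujogunozembiav.
Rule 3 (final devoicing): /v/ is a voiced obstruent in word-final position, so it devoices to [f]. /tujogunozembiav/ → tujogunozembiaf.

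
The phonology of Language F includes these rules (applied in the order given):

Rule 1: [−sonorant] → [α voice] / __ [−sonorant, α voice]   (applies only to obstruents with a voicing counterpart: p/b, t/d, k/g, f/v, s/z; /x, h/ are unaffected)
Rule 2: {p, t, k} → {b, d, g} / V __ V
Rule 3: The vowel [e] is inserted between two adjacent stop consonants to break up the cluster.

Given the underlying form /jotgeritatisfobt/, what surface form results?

jodegeridadisfopet

Rule 1 (regressive voicing assimilation): /t/ precedes the voiced obstruent /g/, so it voices to [d] by assimilation. /b/ precedes the voiceless obstruent /t/, so it devoices to [p] by assimilation. /jotgeritatisfobt/ → jodgeritatisfopt.
Rule 2 (intervocalic voicing): /t/ is a voiceless stop between vowels /i/ and /a/, so it voices to [d]. /t/ is a voiceless stop between vowels /a/ and /i/, so it voices to [d]. /jodgeritatisfopt/ → jodgeridadisfopt.
Rule 3 (stop-cluster e-epenthesis): /d/ and /g/ form a stop–stop cluster, so [e] is inserted between them. /p/ and /t/ form a stop–stop cluster, so [e] is inserted between them. /jodgeridadisfopt/ → jodegeridadisfopet.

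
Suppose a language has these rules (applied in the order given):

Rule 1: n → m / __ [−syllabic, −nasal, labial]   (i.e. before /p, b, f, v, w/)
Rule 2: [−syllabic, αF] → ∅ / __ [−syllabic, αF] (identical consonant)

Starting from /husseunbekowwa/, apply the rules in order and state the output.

Rule 1 (nasal place assimilation): /n/ precedes the labial consonant /b/, so it assimilates in place to [m]. /husseunbekowwa/ → husseumbekowwa.
Rule 2 (degemination): /ss/ is a geminate; the first /s/ deletes. /ww/ is a geminate; the first /w/ deletes. /husseumbekowwa/ → huseumbekowa.

huseumbekowa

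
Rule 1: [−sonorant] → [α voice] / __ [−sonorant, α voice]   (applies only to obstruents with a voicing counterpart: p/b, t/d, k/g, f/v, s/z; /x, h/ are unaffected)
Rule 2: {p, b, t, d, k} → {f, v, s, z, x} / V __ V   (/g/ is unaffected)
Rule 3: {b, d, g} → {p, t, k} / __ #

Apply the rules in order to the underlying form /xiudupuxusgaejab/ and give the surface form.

xiuzufuxuzgaejap

Rule 1 (regressive voicing assimilation): /s/ precedes the voiced obstruent /g/, so it voices to [z] by assimilation. /xiudupuxusgaejab/ → xiudupuxuzgaejab.
Rule 2 (intervocalic spirantization): /d/ is a stop between vowels /u/ and /u/, so it spirantizes to the fricative [z]. /p/ is a stop between vowels /u/ and /u/, so it spirantizes to the fricative [f]. /xiudupuxuzgaejab/ → xiuzufuxuzgaejab.
Rule 3 (final devoicing): /b/ is a voiced stop in word-final position, so it devoices to [p]. /xiuzufuxuzgaejab/ → xiuzufuxuzgaejap.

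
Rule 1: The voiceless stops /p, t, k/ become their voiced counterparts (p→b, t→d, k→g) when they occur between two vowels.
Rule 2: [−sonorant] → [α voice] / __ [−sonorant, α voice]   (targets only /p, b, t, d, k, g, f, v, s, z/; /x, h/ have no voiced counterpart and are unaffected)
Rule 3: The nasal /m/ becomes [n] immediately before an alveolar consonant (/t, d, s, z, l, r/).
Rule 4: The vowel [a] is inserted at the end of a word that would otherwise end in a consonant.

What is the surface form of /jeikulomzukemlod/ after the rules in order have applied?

jeigulonzugenloda

Rule 1 (intervocalic voicing): /k/ is a voiceless stop between vowels /i/ and /u/, so it voices to [g]. /k/ is a voiceless stop between vowels /u/ and /e/, so it voices to [g]. /jeikulomzukemlod/ → jeigulomzugemlod.
Rule 2 (regressive voicing assimilation): no segment meets the environment; /jeigulomzugemlod/ is unchanged.
Rule 3 (nasal place assimilation): /m/ precedes the alveolar consonant /z/, so it assimilates in place to [n]. /m/ precedes the alveolar consonant /l/, so it assimilates in place to [n]. /jeigulomzugemlod/ → jeigulonzugenlod.
Rule 4 (final a-epenthesis): the form ends in the consonant /d/, so [a] is inserted word-finally. /jeigulonzugenlod/ → jeigulonzugenloda.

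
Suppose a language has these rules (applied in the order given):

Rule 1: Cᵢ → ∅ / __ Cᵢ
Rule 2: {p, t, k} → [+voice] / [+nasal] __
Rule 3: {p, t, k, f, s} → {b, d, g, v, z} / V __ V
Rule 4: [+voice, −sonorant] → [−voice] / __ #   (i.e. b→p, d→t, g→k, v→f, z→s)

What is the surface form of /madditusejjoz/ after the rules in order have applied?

madiduzejos

Rule 1 (degemination): /dd/ is a geminate; the first /d/ deletes. /jj/ is a geminate; the first /j/ deletes. /madditusejjoz/ → maditusejoz.
Rule 2 (post-nasal voicing): no segment meets the environment; /maditusejoz/ is unchanged.
Rule 3 (intervocalic voicing): /t/ is a voiceless obstruent between vowels /i/ and /u/, so it voices to [d]. /s/ is a voiceless obstruent between vowels /u/ and /e/, so it voices to [z]. /maditusejoz/ → madiduzejoz.
Rule 4 (final devoicing): /z/ is a voiced obstruent in word-final position, so it devoices to [s]. /madiduzejoz/ → madiduzejos.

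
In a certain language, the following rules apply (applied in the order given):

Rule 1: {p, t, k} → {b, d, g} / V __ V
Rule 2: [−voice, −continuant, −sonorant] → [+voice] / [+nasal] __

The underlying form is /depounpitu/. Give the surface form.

debounbidu

Rule 1 (intervocalic voicing): /p/ is a voiceless stop between vowels /e/ and /o/, so it voices to [b]. /t/ is a voiceless stop between vowels /i/ and /u/, so it voices to [d]. /depounpitu/ → debounpidu.
Rule 2 (post-nasal voicing): /p/ is a voiceless stop immediately after the nasal /n/, so it voices to [b]. /debounpidu/ → debounbidu.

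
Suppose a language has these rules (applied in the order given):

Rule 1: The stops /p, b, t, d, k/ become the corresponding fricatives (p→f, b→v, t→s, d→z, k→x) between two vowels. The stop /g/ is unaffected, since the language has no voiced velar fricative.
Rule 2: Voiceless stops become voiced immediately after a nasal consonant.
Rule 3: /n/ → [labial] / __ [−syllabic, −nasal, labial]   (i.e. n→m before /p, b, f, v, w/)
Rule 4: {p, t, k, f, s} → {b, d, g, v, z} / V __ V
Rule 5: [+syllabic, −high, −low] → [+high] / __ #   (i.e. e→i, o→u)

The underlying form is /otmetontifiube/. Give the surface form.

otmezondiviuvi

Rule 1 (intervocalic spirantization): /t/ is a stop between vowels /e/ and /o/, so it spirantizes to the fricative [s]. /b/ is a stop between vowels /u/ and /e/, so it spirantizes to the fricative [v]. /otmetontifiube/ → otmesontifiuve.
Rule 2 (post-nasal voicing): /t/ is a voiceless stop immediately after the nasal /n/, so it voices to [d]. /otmesontifiuve/ → otmesondifiuve.
Rule 3 (nasal place assimilation): no segment meets the environment; /otmesondifiuve/ is unchanged.
Rule 4 (intervocalic voicing): /s/ is a voiceless obstruent between vowels /e/ and /o/, so it voices to [z]. /f/ is a voiceless obstruent between vowels /i/ and /i/, so it voices to [v]. /otmesondifiuve/ → otmezondiviuve.
Rule 5 (final vowel raising): /e/ is a mid vowel in word-final position, so it raises to [i]. /otmezondiviuve/ → otmezondiviuvi.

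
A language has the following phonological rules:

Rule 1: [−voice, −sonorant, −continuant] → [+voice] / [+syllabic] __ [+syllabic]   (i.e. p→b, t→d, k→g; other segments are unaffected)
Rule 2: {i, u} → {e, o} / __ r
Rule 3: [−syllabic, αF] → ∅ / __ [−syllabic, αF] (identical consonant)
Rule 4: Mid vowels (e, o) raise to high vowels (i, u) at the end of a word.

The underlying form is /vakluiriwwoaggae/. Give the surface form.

vaklueriwoagai

Rule 1 (intervocalic voicing): no segment meets the environment; /vakluiriwwoaggae/ is unchanged.
Rule 2 (pre-rhotic lowering): /i/ is a high vowel immediately before /r/, so it lowers to [e]. /vakluiriwwoaggae/ → vaklueriwwoaggae.
Rule 3 (degemination): /ww/ is a geminate; the first /w/ deletes. /gg/ is a geminate; the first /g/ deletes. /vaklueriwwoaggae/ → vaklueriwoagae.
Rule 4 (final vowel raising): /e/ is a mid vowel in word-final position, so it raises to [i]. /vaklueriwoagae/ → vaklueriwoagai.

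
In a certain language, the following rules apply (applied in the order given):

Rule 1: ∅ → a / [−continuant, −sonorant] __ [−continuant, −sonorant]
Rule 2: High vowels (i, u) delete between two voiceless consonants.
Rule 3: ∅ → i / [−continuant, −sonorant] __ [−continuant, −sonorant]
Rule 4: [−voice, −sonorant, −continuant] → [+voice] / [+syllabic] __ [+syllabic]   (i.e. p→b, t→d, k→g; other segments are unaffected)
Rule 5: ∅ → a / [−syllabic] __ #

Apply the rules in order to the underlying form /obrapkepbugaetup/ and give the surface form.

Rule 1 (stop-cluster a-epenthesis): /p/ and /k/ form a stop–stop cluster, so [a] is inserted between them. /p/ and /b/ form a stop–stop cluster, so [a] is inserted between them. /obrapkepbugaetup/ → obrapakepabugaetup.
Rule 2 (high vowel syncope): /u/ is a high vowel flanked by voiceless consonants /t/ and /p/, so it deletes. /obrapakepabugaetup/ → obrapakepabugaetp.
Rule 3 (stop-cluster i-epenthesis): /t/ and /p/ form a stop–stop cluster, so [i] is inserted between them. /obrapakepabugaetp/ → obrapakepabugaetip.
Rule 4 (intervocalic voicing): /p/ is a voiceless stop between vowels /a/ and /a/, so it voices to [b]. /k/ is a voiceless stop between vowels /a/ and /e/, so it voices to [g]. /p/ is a voiceless stop between vowels /e/ and /a/, so it voices to [b]. /t/ is a voiceless stop between vowels /e/ and /i/, so it voices to [d]. /obrapakepabugaetip/ → obrabagebabugaedip.
Rule 5 (final a-epenthesis): the form ends in the consonant /p/, so [a] is inserted word-finally. /obrabagebabugaedip/ → obrabagebabugaedipa.

obrabagebabugaedipa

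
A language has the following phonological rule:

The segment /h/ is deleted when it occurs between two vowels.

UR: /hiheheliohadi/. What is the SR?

hieelioadi

/h/ occurs between vowels /i/ and /e/, so it deletes.
/h/ occurs between vowels /e/ and /e/, so it deletes.
/h/ occurs between vowels /o/ and /a/, so it deletes.
The other instance of /h/ does not occur in the required environment and remains unchanged.
Surface form: [hieelioadi].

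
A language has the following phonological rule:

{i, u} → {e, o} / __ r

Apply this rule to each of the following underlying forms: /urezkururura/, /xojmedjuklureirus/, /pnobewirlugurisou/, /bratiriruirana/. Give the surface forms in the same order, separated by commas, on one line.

orezkororora, xojmedjukloreerus, pnobewerlugorisou, bratereruerana

/urezkururura/: /u/ is a high vowel immediately before /r/, so it lowers to [o]. /u/ is a high vowel immediately before /r/, so it lowers to [o]. /u/ is a high vowel immediately before /r/, so it lowers to [o]. /u/ is a high vowel immediately before /r/, so it lowers to [o]. → [orezkororora].
/xojmedjuklureirus/: /u/ is a high vowel immediately before /r/, so it lowers to [o]. /i/ is a high vowel immediately before /r/, so it lowers to [e]. → [xojmedjukloreerus].
/pnobewirlugurisou/: /i/ is a high vowel immediately before /r/, so it lowers to [e]. /u/ is a high vowel immediately before /r/, so it lowers to [o]. → [pnobewerlugorisou].
/bratiriruirana/: /i/ is a high vowel immediately before /r/, so it lowers to [e]. /i/ is a high vowel immediately before /r/, so it lowers to [e]. /i/ is a high vowel immediately before /r/, so it lowers to [e]. → [bratereruerana].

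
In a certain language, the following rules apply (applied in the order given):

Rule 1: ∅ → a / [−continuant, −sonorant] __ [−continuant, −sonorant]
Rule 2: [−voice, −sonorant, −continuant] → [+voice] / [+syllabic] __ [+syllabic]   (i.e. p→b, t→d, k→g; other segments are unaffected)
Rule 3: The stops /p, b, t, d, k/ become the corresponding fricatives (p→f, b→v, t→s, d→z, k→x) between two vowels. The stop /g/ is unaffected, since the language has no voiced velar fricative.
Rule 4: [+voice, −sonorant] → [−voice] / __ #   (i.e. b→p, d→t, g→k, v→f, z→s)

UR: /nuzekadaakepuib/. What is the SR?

Rule 1 (stop-cluster a-epenthesis): no segment meets the environment; /nuzekadaakepuib/ is unchanged.
Rule 2 (intervocalic voicing): /k/ is a voiceless stop between vowels /e/ and /a/, so it voices to [g]. /k/ is a voiceless stop between vowels /a/ and /e/, so it voices to [g]. /p/ is a voiceless stop between vowels /e/ and /u/, so it voices to [b]. /nuzekadaakepuib/ → nuzegadaagebuib.
Rule 3 (intervocalic spirantization): /d/ is a stop between vowels /a/ and /a/, so it spirantizes to the fricative [z]. /b/ is a stop between vowels /e/ and /u/, so it spirantizes to the fricative [v]. /nuzegadaagebuib/ → nuzegazaagevuib.
Rule 4 (final devoicing): /b/ is a voiced obstruent in word-final position, so it devoices to [p]. /nuzegazaagevuib/ → nuzegazaagevuip.

nuzegazaagevuip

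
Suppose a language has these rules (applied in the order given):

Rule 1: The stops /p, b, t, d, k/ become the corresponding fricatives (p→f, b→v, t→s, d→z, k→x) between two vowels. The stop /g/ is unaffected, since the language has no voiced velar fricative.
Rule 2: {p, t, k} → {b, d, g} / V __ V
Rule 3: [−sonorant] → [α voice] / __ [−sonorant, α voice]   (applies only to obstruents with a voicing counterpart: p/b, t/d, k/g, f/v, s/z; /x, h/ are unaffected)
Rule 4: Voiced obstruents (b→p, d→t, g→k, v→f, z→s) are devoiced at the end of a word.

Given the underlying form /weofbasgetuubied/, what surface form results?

Rule 1 (intervocalic spirantization): /t/ is a stop between vowels /e/ and /u/, so it spirantizes to the fricative [s]. /b/ is a stop between vowels /u/ and /i/, so it spirantizes to the fricative [v]. /weofbasgetuubied/ → weofbasgesuuvied.
Rule 2 (intervocalic voicing): no segment meets the environment; /weofbasgesuuvied/ is unchanged.
Rule 3 (regressive voicing assimilation): /f/ precedes the voiced obstruent /b/, so it voices to [v] by assimilation. /s/ precedes the voiced obstruent /g/, so it voices to [z] by assimilation. /weofbasgesuuvied/ → weovbazgesuuvied.
Rule 4 (final devoicing): /d/ is a voiced obstruent in word-final position, so it devoices to [t]. /weovbazgesuuvied/ → weovbazgesuuviet.

weovbazgesuuviet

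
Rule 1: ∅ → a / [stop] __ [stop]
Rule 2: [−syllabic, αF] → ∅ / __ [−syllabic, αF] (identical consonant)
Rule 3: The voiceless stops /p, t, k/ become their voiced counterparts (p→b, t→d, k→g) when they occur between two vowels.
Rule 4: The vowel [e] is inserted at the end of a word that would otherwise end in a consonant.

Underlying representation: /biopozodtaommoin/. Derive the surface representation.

Rule 1 (stop-cluster a-epenthesis): /d/ and /t/ form a stop–stop cluster, so [a] is inserted between them. /biopozodtaommoin/ → biopozodataommoin.
Rule 2 (degemination): /mm/ is a geminate; the first /m/ deletes. /biopozodataommoin/ → biopozodataomoin.
Rule 3 (intervocalic voicing): /p/ is a voiceless stop between vowels /o/ and /o/, so it voices to [b]. /t/ is a voiceless stop between vowels /a/ and /a/, so it voices to [d]. /biopozodataomoin/ → biobozodadaomoin.
Rule 4 (final e-epenthesis): the form ends in the consonant /n/, so [e] is inserted word-finally. /biobozodadaomoin/ → biobozodadaomoine.

biobozodadaomoine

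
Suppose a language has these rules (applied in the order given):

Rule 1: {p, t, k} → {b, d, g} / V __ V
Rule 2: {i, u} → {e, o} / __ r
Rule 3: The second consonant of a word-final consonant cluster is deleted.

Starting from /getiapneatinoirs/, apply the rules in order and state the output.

Rule 1 (intervocalic voicing): /t/ is a voiceless stop between vowels /e/ and /i/, so it voices to [d]. /t/ is a voiceless stop between vowels /a/ and /i/, so it voices to [d]. /getiapneatinoirs/ → gediapneadinoirs.
Rule 2 (pre-rhotic lowering): /i/ is a high vowel immediately before /r/, so it lowers to [e]. /gediapneadinoirs/ → gediapneadinoers.
Rule 3 (final cluster simplification): /s/ is the second consonant of a word-final cluster /rs/, so it deletes. /gediapneadinoers/ → gediapneadinoer.

gediapneadinoer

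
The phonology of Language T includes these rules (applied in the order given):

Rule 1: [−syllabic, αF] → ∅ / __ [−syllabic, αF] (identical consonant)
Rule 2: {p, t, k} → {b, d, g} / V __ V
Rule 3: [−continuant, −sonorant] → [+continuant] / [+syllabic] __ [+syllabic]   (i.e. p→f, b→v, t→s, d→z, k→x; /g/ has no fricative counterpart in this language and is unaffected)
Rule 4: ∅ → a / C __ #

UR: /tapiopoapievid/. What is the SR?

Rule 1 (degemination): no segment meets the environment; /tapiopoapievid/ is unchanged.
Rule 2 (intervocalic voicing): /p/ is a voiceless stop between vowels /a/ and /i/, so it voices to [b]. /p/ is a voiceless stop between vowels /o/ and /o/, so it voices to [b]. /p/ is a voiceless stop between vowels /a/ and /i/, so it voices to [b]. /tapiopoapievid/ → tabioboabievid.
Rule 3 (intervocalic spirantization): /b/ is a stop between vowels /a/ and /i/, so it spirantizes to the fricative [v]. /b/ is a stop between vowels /o/ and /o/, so it spirantizes to the fricative [v]. /b/ is a stop between vowels /a/ and /i/, so it spirantizes to the fricative [v]. /tabioboabievid/ → taviovoavievid.
Rule 4 (final a-epenthesis): the form ends in the consonant /d/, so [a] is inserted word-finally. /taviovoavievid/ → taviovoavievida.

taviovoavievida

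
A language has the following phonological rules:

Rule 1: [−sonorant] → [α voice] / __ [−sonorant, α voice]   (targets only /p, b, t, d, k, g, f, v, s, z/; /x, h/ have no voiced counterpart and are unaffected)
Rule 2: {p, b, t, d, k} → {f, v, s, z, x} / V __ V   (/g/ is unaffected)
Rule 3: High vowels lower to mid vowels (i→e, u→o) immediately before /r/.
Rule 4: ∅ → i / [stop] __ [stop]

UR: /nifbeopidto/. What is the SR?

nivbeofitito

Rule 1 (regressive voicing assimilation): /f/ precedes the voiced obstruent /b/, so it voices to [v] by assimilation. /d/ precedes the voiceless obstruent /t/, so it devoices to [t] by assimilation. /nifbeopidto/ → nivbeopitto.
Rule 2 (intervocalic spirantization): /p/ is a stop between vowels /o/ and /i/, so it spirantizes to the fricative [f]. /nivbeopitto/ → nivbeofitto.
Rule 3 (pre-rhotic lowering): no segment meets the environment; /nivbeofitto/ is unchanged.
Rule 4 (stop-cluster i-epenthesis): /t/ and /t/ form a stop–stop cluster, so [i] is inserted between them. /nivbeofitto/ → nivbeofitito.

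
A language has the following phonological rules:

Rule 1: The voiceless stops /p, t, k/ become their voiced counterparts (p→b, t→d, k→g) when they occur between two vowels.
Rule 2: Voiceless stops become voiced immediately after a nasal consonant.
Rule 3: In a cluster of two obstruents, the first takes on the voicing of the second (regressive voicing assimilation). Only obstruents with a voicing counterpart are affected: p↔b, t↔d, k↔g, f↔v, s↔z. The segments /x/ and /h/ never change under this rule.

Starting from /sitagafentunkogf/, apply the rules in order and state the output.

sidagafendungokf

Rule 1 (intervocalic voicing): /t/ is a voiceless stop between vowels /i/ and /a/, so it voices to [d]. /sitagafentunkogf/ → sidagafentunkogf.
Rule 2 (post-nasal voicing): /t/ is a voiceless stop immediately after the nasal /n/, so it voices to [d]. /k/ is a voiceless stop immediately after the nasal /n/, so it voices to [g]. /sidagafentunkogf/ → sidagafendungogf.
Rule 3 (regressive voicing assimilation): /g/ precedes the voiceless obstruent /f/, so it devoices to [k] by assimilation. /sidagafendungogf/ → sidagafendungokf.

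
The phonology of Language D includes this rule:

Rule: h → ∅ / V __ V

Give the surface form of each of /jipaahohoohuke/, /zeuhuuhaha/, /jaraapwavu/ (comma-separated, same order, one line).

/jipaahohoohuke/: /h/ occurs between vowels /a/ and /o/, so it deletes. /h/ occurs between vowels /o/ and /o/, so it deletes. /h/ occurs between vowels /o/ and /u/, so it deletes. → [jipaaooouke].
/zeuhuuhaha/: /h/ occurs between vowels /u/ and /u/, so it deletes. /h/ occurs between vowels /u/ and /a/, so it deletes. /h/ occurs between vowels /a/ and /a/, so it deletes. → [zeuuuaa].
/jaraapwavu/: the rule's environment is not met; surfaces unchanged as [jaraapwavu].

jipaaooouke, zeuuuaa, jaraapwavu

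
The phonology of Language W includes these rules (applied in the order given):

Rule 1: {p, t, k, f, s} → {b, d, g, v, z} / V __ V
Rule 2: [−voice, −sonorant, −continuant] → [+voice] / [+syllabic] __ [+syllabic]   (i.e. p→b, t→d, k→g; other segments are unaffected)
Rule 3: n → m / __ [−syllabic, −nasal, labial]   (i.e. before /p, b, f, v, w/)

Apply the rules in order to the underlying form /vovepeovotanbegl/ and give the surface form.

vovebeovodambegl

Rule 1 (intervocalic voicing): /p/ is a voiceless obstruent between vowels /e/ and /e/, so it voices to [b]. /t/ is a voiceless obstruent between vowels /o/ and /a/, so it voices to [d]. /vovepeovotanbegl/ → vovebeovodanbegl.
Rule 2 (intervocalic voicing): no segment meets the environment; /vovebeovodanbegl/ is unchanged.
Rule 3 (nasal place assimilation): /n/ precedes the labial consonant /b/, so it assimilates in place to [m]. /vovebeovodanbegl/ → vovebeovodambegl.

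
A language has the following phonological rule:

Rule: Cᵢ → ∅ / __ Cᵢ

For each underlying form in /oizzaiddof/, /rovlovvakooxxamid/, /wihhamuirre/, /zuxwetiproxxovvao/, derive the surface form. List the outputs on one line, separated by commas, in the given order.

/oizzaiddof/: /zz/ is a geminate; the first /z/ deletes. /dd/ is a geminate; the first /d/ deletes. → [oizaidof].
/rovlovvakooxxamid/: /vv/ is a geminate; the first /v/ deletes. /xx/ is a geminate; the first /x/ deletes. → [rovlovakooxamid].
/wihhamuirre/: /hh/ is a geminate; the first /h/ deletes. /rr/ is a geminate; the first /r/ deletes. → [wihamuire].
/zuxwetiproxxovvao/: /xx/ is a geminate; the first /x/ deletes. /vv/ is a geminate; the first /v/ deletes. → [zuxwetiproxovao].

oizaidof, rovlovakooxamid, wihamuire, zuxwetiproxovao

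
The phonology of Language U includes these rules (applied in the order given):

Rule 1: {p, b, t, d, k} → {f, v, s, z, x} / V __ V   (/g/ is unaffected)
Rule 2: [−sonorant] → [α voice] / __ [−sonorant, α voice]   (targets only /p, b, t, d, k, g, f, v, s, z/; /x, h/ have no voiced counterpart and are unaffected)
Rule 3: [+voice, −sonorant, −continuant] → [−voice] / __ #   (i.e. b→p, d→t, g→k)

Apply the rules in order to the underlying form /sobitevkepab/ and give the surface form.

sovisefkefap

Rule 1 (intervocalic spirantization): /b/ is a stop between vowels /o/ and /i/, so it spirantizes to the fricative [v]. /t/ is a stop between vowels /i/ and /e/, so it spirantizes to the fricative [s]. /p/ is a stop between vowels /e/ and /a/, so it spirantizes to the fricative [f]. /sobitevkepab/ → sovisevkefab.
Rule 2 (regressive voicing assimilation): /v/ precedes the voiceless obstruent /k/, so it devoices to [f] by assimilation. /sovisevkefab/ → sovisefkefab.
Rule 3 (final devoicing): /b/ is a voiced stop in word-final position, so it devoices to [p]. /sovisefkefab/ → sovisefkefap.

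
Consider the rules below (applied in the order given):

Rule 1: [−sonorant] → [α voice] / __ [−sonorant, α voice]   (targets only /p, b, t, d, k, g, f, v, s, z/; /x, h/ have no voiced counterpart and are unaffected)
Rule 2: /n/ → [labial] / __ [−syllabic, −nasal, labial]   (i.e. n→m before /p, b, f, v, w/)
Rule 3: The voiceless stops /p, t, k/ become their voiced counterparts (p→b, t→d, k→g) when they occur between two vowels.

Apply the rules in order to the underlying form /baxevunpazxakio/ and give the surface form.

Rule 1 (regressive voicing assimilation): /z/ precedes the voiceless obstruent /x/, so it devoices to [s] by assimilation. /baxevunpazxakio/ → baxevunpasxakio.
Rule 2 (nasal place assimilation): /n/ precedes the labial consonant /p/, so it assimilates in place to [m]. /baxevunpasxakio/ → baxevumpasxakio.
Rule 3 (intervocalic voicing): /k/ is a voiceless stop between vowels /a/ and /i/, so it voices to [g]. /baxevumpasxakio/ → baxevumpasxagio.

baxevumpasxagio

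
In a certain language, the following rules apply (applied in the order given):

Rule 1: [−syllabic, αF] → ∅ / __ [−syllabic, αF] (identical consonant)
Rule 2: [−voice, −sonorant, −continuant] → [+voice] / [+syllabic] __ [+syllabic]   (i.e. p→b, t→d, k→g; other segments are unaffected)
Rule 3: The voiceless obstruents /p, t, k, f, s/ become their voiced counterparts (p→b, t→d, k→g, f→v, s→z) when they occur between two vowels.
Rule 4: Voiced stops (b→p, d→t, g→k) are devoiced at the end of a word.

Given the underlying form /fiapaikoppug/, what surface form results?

Rule 1 (degemination): /pp/ is a geminate; the first /p/ deletes. /fiapaikoppug/ → fiapaikopug.
Rule 2 (intervocalic voicing): /p/ is a voiceless stop between vowels /a/ and /a/, so it voices to [b]. /k/ is a voiceless stop between vowels /i/ and /o/, so it voices to [g]. /p/ is a voiceless stop between vowels /o/ and /u/, so it voices to [b]. /fiapaikopug/ → fiabaigobug.
Rule 3 (intervocalic voicing): no segment meets the environment; /fiabaigobug/ is unchanged.
Rule 4 (final devoicing): /g/ is a voiced stop in word-final position, so it devoices to [k]. /fiabaigobug/ → fiabaigobuk.

fiabaigobuk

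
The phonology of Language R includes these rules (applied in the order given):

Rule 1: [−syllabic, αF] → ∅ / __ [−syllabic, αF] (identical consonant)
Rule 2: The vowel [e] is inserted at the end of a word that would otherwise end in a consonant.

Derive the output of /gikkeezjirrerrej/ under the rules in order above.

gikeezjirereje

Rule 1 (degemination): /kk/ is a geminate; the first /k/ deletes. /rr/ is a geminate; the first /r/ deletes. /rr/ is a geminate; the first /r/ deletes. /gikkeezjirrerrej/ → gikeezjirerej.
Rule 2 (final e-epenthesis): the form ends in the consonant /j/, so [e] is inserted word-finally. /gikeezjirerej/ → gikeezjirereje.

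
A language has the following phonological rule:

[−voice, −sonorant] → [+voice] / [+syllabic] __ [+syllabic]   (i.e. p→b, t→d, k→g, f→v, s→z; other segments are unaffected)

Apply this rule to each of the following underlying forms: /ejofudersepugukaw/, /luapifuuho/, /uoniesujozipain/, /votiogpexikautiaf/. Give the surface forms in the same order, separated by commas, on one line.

/ejofudersepugukaw/: /f/ is a voiceless obstruent between vowels /o/ and /u/, so it voices to [v]. /p/ is a voiceless obstruent between vowels /e/ and /u/, so it voices to [b]. /k/ is a voiceless obstruent between vowels /u/ and /a/, so it voices to [g]. → [ejovudersebugugaw].
/luapifuuho/: /p/ is a voiceless obstruent between vowels /a/ and /i/, so it voices to [b]. /f/ is a voiceless obstruent between vowels /i/ and /u/, so it voices to [v]. → [luabivuuho].
/uoniesujozipain/: /s/ is a voiceless obstruent between vowels /e/ and /u/, so it voices to [z]. /p/ is a voiceless obstruent between vowels /i/ and /a/, so it voices to [b]. → [uoniezujozibain].
/votiogpexikautiaf/: /t/ is a voiceless obstruent between vowels /o/ and /i/, so it voices to [d]. /k/ is a voiceless obstruent between vowels /i/ and /a/, so it voices to [g]. /t/ is a voiceless obstruent between vowels /u/ and /i/, so it voices to [d]. → [vodiogpexigaudiaf].

ejovudersebugugaw, luabivuuho, uoniezujozibain, vodiogpexigaudiaf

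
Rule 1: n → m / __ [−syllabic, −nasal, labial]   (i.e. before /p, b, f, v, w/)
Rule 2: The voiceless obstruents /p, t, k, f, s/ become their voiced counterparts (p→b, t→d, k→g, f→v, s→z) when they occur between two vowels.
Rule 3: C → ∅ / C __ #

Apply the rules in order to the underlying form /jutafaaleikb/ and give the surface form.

judavaaleik

Rule 1 (nasal place assimilation): no segment meets the environment; /jutafaaleikb/ is unchanged.
Rule 2 (intervocalic voicing): /t/ is a voiceless obstruent between vowels /u/ and /a/, so it voices to [d]. /f/ is a voiceless obstruent between vowels /a/ and /a/, so it voices to [v]. /jutafaaleikb/ → judavaaleikb.
Rule 3 (final cluster simplification): /b/ is the second consonant of a word-final cluster /kb/, so it deletes. /judavaaleikb/ → judavaaleik.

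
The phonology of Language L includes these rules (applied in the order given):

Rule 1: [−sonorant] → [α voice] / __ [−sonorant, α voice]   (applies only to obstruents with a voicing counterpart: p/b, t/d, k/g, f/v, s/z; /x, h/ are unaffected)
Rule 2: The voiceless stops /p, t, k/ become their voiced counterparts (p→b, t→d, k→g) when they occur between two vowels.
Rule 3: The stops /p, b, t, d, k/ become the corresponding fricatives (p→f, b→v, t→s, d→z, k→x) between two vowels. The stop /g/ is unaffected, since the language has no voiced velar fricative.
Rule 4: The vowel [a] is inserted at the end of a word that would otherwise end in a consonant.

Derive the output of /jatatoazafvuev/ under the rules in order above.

jazazoazavvueva

Rule 1 (regressive voicing assimilation): /f/ precedes the voiced obstruent /v/, so it voices to [v] by assimilation. /jatatoazafvuev/ → jatatoazavvuev.
Rule 2 (intervocalic voicing): /t/ is a voiceless stop between vowels /a/ and /a/, so it voices to [d]. /t/ is a voiceless stop between vowels /a/ and /o/, so it voices to [d]. /jatatoazavvuev/ → jadadoazavvuev.
Rule 3 (intervocalic spirantization): /d/ is a stop between vowels /a/ and /a/, so it spirantizes to the fricative [z]. /d/ is a stop between vowels /a/ and /o/, so it spirantizes to the fricative [z]. /jadadoazavvuev/ → jazazoazavvuev.
Rule 4 (final a-epenthesis): the form ends in the consonant /v/, so [a] is inserted word-finally. /jazazoazavvuev/ → jazazoazavvueva.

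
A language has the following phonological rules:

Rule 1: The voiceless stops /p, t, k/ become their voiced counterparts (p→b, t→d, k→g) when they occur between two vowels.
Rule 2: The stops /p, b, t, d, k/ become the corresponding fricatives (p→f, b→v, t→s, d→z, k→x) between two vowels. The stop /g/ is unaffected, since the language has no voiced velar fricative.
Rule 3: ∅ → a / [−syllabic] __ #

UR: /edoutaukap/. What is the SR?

Rule 1 (intervocalic voicing): /t/ is a voiceless stop between vowels /u/ and /a/, so it voices to [d]. /k/ is a voiceless stop between vowels /u/ and /a/, so it voices to [g]. /edoutaukap/ → edoudaugap.
Rule 2 (intervocalic spirantization): /d/ is a stop between vowels /e/ and /o/, so it spirantizes to the fricative [z]. /d/ is a stop between vowels /u/ and /a/, so it spirantizes to the fricative [z]. /edoudaugap/ → ezouzaugap.
Rule 3 (final a-epenthesis): the form ends in the consonant /p/, so [a] is inserted word-finally. /ezouzaugap/ → ezouzaugapa.

ezouzaugapa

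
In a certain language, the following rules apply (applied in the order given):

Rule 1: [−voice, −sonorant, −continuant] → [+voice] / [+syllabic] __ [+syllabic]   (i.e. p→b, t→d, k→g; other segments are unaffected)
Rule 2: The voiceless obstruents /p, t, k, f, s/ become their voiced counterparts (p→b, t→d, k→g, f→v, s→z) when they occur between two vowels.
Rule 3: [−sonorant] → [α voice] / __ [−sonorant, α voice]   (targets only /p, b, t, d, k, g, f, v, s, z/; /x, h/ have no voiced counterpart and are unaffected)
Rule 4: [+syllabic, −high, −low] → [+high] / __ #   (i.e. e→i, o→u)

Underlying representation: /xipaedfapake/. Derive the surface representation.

xibaetfabagi

Rule 1 (intervocalic voicing): /p/ is a voiceless stop between vowels /i/ and /a/, so it voices to [b]. /p/ is a voiceless stop between vowels /a/ and /a/, so it voices to [b]. /k/ is a voiceless stop between vowels /a/ and /e/, so it voices to [g]. /xipaedfapake/ → xibaedfabage.
Rule 2 (intervocalic voicing): no segment meets the environment; /xibaedfabage/ is unchanged.
Rule 3 (regressive voicing assimilation): /d/ precedes the voiceless obstruent /f/, so it devoices to [t] by assimilation. /xibaedfabage/ → xibaetfabage.
Rule 4 (final vowel raising): /e/ is a mid vowel in word-final position, so it raises to [i]. /xibaetfabage/ → xibaetfabagi.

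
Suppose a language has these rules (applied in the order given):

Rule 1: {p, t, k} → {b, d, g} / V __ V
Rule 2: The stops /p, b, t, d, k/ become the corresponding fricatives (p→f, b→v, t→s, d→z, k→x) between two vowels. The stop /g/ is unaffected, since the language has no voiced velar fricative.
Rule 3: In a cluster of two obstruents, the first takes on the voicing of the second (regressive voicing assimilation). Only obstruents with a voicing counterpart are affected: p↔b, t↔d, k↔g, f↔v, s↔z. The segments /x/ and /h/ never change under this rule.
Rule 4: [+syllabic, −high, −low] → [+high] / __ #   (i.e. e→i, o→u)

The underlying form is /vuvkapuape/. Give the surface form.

vufkavuavi

Rule 1 (intervocalic voicing): /p/ is a voiceless stop between vowels /a/ and /u/, so it voices to [b]. /p/ is a voiceless stop between vowels /a/ and /e/, so it voices to [b]. /vuvkapuape/ → vuvkabuabe.
Rule 2 (intervocalic spirantization): /b/ is a stop between vowels /a/ and /u/, so it spirantizes to the fricative [v]. /b/ is a stop between vowels /a/ and /e/, so it spirantizes to the fricative [v]. /vuvkabuabe/ → vuvkavuave.
Rule 3 (regressive voicing assimilation): /v/ precedes the voiceless obstruent /k/, so it devoices to [f] by assimilation. /vuvkavuave/ → vufkavuave.
Rule 4 (final vowel raising): /e/ is a mid vowel in word-final position, so it raises to [i]. /vufkavuave/ → vufkavuavi.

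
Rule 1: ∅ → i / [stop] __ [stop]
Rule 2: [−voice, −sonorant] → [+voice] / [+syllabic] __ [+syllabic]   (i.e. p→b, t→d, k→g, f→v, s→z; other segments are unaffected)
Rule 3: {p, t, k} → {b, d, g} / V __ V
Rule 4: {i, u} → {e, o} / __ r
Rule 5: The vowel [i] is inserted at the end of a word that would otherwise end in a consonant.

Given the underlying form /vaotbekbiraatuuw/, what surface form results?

vaodibegiberaaduuwi

Rule 1 (stop-cluster i-epenthesis): /t/ and /b/ form a stop–stop cluster, so [i] is inserted between them. /k/ and /b/ form a stop–stop cluster, so [i] is inserted between them. /vaotbekbiraatuuw/ → vaotibekibiraatuuw.
Rule 2 (intervocalic voicing): /t/ is a voiceless obstruent between vowels /o/ and /i/, so it voices to [d]. /k/ is a voiceless obstruent between vowels /e/ and /i/, so it voices to [g]. /t/ is a voiceless obstruent between vowels /a/ and /u/, so it voices to [d]. /vaotibekibiraatuuw/ → vaodibegibiraaduuw.
Rule 3 (intervocalic voicing): no segment meets the environment; /vaodibegibiraaduuw/ is unchanged.
Rule 4 (pre-rhotic lowering): /i/ is a high vowel immediately before /r/, so it lowers to [e]. /vaodibegibiraaduuw/ → vaodibegiberaaduuw.
Rule 5 (final i-epenthesis): the form ends in the consonant /w/, so [i] is inserted word-finally. /vaodibegiberaaduuw/ → vaodibegiberaaduuwi.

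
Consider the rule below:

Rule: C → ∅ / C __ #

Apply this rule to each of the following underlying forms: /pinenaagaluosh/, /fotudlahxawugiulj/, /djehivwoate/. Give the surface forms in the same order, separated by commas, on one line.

pinenaagaluos, fotudlahxawugiul, djehivwoate

/pinenaagaluosh/: /h/ is the second consonant of a word-final cluster /sh/, so it deletes. → [pinenaagaluos].
/fotudlahxawugiulj/: /j/ is the second consonant of a word-final cluster /lj/, so it deletes. → [fotudlahxawugiul].
/djehivwoate/: the rule's environment is not met; surfaces unchanged as [djehivwoate].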